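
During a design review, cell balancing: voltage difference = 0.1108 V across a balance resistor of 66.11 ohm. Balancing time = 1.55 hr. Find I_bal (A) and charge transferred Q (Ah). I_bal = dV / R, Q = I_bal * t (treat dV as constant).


First, Ohm's law: I_bal = 0.1108 V / 66.11 ohm = 0.001676 A
Then Q = I * t = 0.001676 A * 1.55 hr = 0.002598 Ah

I=0.001676 A, Q=0.002598 Ah


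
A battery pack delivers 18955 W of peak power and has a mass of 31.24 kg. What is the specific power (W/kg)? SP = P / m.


Specific power = 18955 W / 31.24 kg = 606.8 W/kg

606.8 W/kg


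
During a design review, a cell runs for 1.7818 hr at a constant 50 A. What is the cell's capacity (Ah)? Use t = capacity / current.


C = I * t = 50 * 1.7818 = 89.09 Ah

89.09 Ah


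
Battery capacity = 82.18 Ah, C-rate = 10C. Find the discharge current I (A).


I = C_rate * capacity = 10 * 82.18 = 821.8 A

821.8 A


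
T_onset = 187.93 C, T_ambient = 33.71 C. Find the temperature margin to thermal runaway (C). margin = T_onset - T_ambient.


margin = T_onset - T_ambient = 187.93 - 33.71 = 154.22 C

154.22 C


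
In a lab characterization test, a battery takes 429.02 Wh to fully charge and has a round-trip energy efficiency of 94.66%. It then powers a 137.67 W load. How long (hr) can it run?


Step 1: E_discharge = eta/100 * E_charge = 94.66/100 * 429.02 = 406.11 Wh
Step 2: t = E_discharge / P = 406.11 / 137.67 = 2.950 hr

2.950 hr


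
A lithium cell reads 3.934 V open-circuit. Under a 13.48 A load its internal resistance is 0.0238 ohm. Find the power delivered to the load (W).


Step 1: V_terminal = OCV - I*R = 3.934 - 13.48 * 0.0238 = 3.6132 V
Step 2: P_out = V_terminal * I = 3.6132 * 13.48 = 48.71 W

48.71 W


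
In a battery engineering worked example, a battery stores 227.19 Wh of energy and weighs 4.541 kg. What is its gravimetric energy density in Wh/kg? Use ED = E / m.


ED = E / m = 227.19 / 4.541 = 50.03 Wh/kg

50.03 Wh/kg


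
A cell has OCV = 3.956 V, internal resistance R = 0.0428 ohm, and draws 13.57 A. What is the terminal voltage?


V = OCV - I*R = 3.956 - 13.57 * 0.0428 = 3.375 V

3.375 V


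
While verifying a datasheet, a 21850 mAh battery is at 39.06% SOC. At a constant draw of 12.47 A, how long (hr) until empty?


Convert: C_total = 21850 mAh = 21.85 Ah
Step 1: remaining = SOC/100 * C_total = 39.06/100 * 21.85 = 8.5346 Ah
Step 2: t = remaining / I = 8.5346 / 12.47 = 0.6844 hr

0.6844 hr


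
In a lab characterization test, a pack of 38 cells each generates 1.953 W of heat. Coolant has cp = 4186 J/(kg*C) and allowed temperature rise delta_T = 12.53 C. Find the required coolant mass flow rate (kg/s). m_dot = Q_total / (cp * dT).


Step 1: Total heat Q = 38 * 1.953 W = 74.214 W
Step 2: denom = cp * dT = 4186 * 12.53 = 52451
Step 3: m_dot = 74.214 / 52451 = 0.001415 kg/s

0.001415 kg/s


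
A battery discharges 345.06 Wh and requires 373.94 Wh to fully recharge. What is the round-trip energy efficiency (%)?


Round-trip efficiency = 345.06/373.94 * 100% = 92.28%

92.28%


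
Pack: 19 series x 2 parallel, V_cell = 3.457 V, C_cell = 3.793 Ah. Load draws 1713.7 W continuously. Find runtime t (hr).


Step 1: E_pack = Ns * V_cell * Np * C_cell = 19 * 3.457 * 2 * 3.793 = 498.27 Wh
Step 2: t = E_pack / P = 498.27 / 1713.7 = 0.2908 hr

0.2908 hr


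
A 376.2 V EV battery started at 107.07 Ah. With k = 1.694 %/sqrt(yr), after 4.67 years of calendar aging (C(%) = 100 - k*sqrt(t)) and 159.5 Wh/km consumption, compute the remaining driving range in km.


Step 1: capacity retention = 100 - 1.694 * sqrt(4.67) = 100 - 1.694 * 2.161 = 96.339%
Step 2: C_now = 107.07 * 96.339/100 = 103.15 Ah
Step 3: E_pack = V * C_now = 376.2 * 103.15 = 38805 Wh
Step 4: range = E_pack / consumption = 38805 / 159.5 = 243.3 km

243.3 km


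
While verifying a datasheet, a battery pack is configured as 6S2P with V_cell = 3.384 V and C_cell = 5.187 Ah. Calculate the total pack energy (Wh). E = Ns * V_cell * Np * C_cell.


V_pack = 6 * 3.384 = 20.304 V
C_pack = 2 * 5.187 = 10.374 Ah
E = V_pack * C_pack = 20.304 * 10.374 = 210.6 Wh

210.6 Wh


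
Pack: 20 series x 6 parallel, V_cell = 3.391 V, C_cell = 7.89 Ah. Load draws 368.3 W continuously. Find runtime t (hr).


Step 1: E_pack = Ns * V_cell * Np * C_cell = 20 * 3.391 * 6 * 7.89 = 3210.6 Wh
Step 2: t = E_pack / P = 3210.6 / 368.3 = 8.717 hr

8.717 hr


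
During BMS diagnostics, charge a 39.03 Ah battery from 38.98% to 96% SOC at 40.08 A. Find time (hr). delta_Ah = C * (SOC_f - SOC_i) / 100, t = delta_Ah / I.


Step 1: dSOC = 96% - 38.98% = 57.02%
Step 2: delta_Ah = 39.03 * 57.02 / 100 = 22.255 Ah
Step 3: t = 22.255 / 40.08 = 0.5553 hr

0.5553 hr


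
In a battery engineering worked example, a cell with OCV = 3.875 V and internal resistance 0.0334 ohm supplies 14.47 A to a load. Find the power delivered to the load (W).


Step 1: V_terminal = OCV - I*R = 3.875 - 14.47 * 0.0334 = 3.3917 V
Step 2: P_out = V_terminal * I = 3.3917 * 14.47 = 49.08 W

49.08 W


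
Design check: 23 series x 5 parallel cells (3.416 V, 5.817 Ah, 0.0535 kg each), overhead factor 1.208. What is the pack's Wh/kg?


Step 1: V_pack = 23 * 3.416 = 78.568 V
Step 2: C_pack = 5 * 5.817 = 29.085 Ah
Step 3: E_pack = V_pack * C_pack = 78.568 * 29.085 = 2285.2 Wh
Step 4: m_pack = 23 * 5 * 0.0535 * 1.208 = 7.4322 kg
Step 5: ED = E_pack / m_pack = 2285.2 / 7.4322 = 307.5 Wh/kg

307.5 Wh/kg


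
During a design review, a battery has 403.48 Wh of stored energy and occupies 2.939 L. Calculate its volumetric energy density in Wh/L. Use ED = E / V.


Volumetric ED = 403.48 Wh / 2.939 L = 137.3 Wh/L

137.3 Wh/L


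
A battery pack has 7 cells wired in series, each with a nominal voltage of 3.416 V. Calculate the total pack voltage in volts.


With 7 cells in series at 3.416 V each, V_pack = 23.912 V

23.912 V


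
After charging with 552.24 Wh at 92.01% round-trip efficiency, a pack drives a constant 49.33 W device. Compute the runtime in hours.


Step 1: E_discharge = eta/100 * E_charge = 92.01/100 * 552.24 = 508.12 Wh
Step 2: t = E_discharge / P = 508.12 / 49.33 = 10.30 hr

10.30 hr


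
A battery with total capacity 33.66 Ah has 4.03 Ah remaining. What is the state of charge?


SOC% = 4.03 / 33.66 * 100 = 11.97%

11.97%


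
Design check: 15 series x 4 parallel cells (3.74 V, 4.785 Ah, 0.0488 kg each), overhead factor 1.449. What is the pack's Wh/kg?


Step 1: V_pack = 15 * 3.74 = 56.1 V
Step 2: C_pack = 4 * 4.785 = 19.14 Ah
Step 3: E_pack = V_pack * C_pack = 56.1 * 19.14 = 1073.8 Wh
Step 4: m_pack = 15 * 4 * 0.0488 * 1.449 = 4.2427 kg
Step 5: ED = E_pack / m_pack = 1073.8 / 4.2427 = 253.1 Wh/kg

253.1 Wh/kg


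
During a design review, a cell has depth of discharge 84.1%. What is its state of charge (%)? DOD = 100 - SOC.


SOC = 100 - DOD = 100 - 84.1 = 15.9%

15.9%


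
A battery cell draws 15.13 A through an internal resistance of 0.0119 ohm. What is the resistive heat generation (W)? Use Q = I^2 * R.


I^2 = 228.92
Q = 228.92 * 0.0119 = 2.724 W

2.724 W


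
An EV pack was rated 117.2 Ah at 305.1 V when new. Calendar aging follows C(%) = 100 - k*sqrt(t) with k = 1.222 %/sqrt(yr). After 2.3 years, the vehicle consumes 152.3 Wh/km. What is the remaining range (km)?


Step 1: capacity retention = 100 - 1.222 * sqrt(2.3) = 100 - 1.222 * 1.5166 = 98.147%
Step 2: C_now = 117.2 * 98.147/100 = 115.03 Ah
Step 3: E_pack = V * C_now = 305.1 * 115.03 = 35096 Wh
Step 4: range = E_pack / consumption = 35096 / 152.3 = 230.4 km

230.4 km


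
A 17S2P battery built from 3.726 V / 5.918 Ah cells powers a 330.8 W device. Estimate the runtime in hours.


Step 1: E_pack = Ns * V_cell * Np * C_cell = 17 * 3.726 * 2 * 5.918 = 749.72 Wh
Step 2: t = E_pack / P = 749.72 / 330.8 = 2.266 hr

2.266 hr


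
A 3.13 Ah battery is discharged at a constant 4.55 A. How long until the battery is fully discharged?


t = capacity / current = 3.13 / 4.55 = 0.6879 hr

0.6879 hr


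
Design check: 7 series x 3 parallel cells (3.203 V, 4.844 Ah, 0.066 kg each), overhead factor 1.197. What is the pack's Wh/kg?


Step 1: V_pack = 7 * 3.203 = 22.421 V
Step 2: C_pack = 3 * 4.844 = 14.532 Ah
Step 3: E_pack = V_pack * C_pack = 22.421 * 14.532 = 325.82 Wh
Step 4: m_pack = 7 * 3 * 0.066 * 1.197 = 1.659 kg
Step 5: ED = E_pack / m_pack = 325.82 / 1.659 = 196.4 Wh/kg

196.4 Wh/kg


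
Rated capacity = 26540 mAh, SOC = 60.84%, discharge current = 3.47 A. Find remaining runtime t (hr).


Convert: C_total = 26540 mAh = 26.54 Ah
Step 1: remaining = SOC/100 * C_total = 60.84/100 * 26.54 = 16.147 Ah
Step 2: t = remaining / I = 16.147 / 3.47 = 4.653 hr

4.653 hr


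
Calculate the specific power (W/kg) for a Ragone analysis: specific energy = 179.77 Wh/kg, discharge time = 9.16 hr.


Specific power = 179.77 Wh/kg / 9.16 hr = 19.63 W/kg

19.63 W/kg


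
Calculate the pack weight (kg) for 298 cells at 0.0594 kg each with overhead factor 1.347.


m_pack = n * m_cell * overhead = 298 * 0.0594 * 1.347 = 23.84 kg

23.84 kg


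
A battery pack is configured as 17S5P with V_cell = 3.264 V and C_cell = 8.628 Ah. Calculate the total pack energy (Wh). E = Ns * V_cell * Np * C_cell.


V_pack = 17 * 3.264 = 55.488 V
C_pack = 5 * 8.628 = 43.14 Ah
E = V_pack * C_pack = 55.488 * 43.14 = 2394 Wh

2394 Wh


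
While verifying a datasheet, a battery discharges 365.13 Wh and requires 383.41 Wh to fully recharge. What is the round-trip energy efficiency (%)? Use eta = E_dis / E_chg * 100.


eta_e = E_dis / E_chg * 100 = 365.13 / 383.41 * 100 = 95.23%

95.23%


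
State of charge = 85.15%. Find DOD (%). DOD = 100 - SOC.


DOD = 100 - SOC = 100 - 85.15 = 14.85%

14.85%


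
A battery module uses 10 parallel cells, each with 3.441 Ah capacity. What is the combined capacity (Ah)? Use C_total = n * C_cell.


C_total = 10 * 3.441 = 34.41 Ah

34.41 Ah


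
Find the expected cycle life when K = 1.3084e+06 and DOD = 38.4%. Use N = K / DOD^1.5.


DOD^1.5 = 237.96
N = K / DOD^1.5 = 1.3084e+06 / 237.96 = 5498

5498 cycles


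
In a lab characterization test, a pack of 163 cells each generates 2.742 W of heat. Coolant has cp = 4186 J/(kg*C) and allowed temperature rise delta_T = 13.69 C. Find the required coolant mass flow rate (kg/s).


Q_total = 163 * 2.742 = 446.95 W
m_dot = Q_total / (cp * dT) = 446.95 / (4186 * 13.69) = 0.007799 kg/s

0.007799 kg/s


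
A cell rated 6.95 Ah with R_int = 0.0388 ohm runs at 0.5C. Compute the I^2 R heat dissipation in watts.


Step 1: I = C_rate * capacity = 0.5 * 6.95 = 3.475 A
Step 2: Q = I^2 * R = 3.475^2 * 0.0388 = 12.076 * 0.0388 = 0.4685 W

0.4685 W


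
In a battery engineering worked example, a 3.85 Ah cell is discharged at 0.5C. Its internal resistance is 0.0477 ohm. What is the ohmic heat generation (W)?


Step 1: I = C_rate * capacity = 0.5 * 3.85 = 1.925 A
Step 2: Q = I^2 * R = 1.925^2 * 0.0477 = 3.7056 * 0.0477 = 0.1768 W

0.1768 W


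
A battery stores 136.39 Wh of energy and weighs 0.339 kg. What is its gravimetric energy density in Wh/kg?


Specific energy = 136.39 Wh / 0.339 kg = 402.3 Wh/kg

402.3 Wh/kg


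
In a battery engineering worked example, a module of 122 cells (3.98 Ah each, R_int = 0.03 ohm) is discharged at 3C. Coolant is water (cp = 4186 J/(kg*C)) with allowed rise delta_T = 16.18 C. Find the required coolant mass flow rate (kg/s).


Step 1: I = 3 * 3.98 = 11.94 A
Step 2: Q_cell = I^2 * R = 11.94^2 * 0.03 = 4.2769 W
Step 3: Q_total = 122 * 4.2769 = 521.78 W
Step 4: m_dot = Q_total / (cp * dT) = 521.78 / (4186 * 16.18) = 0.007704 kg/s

0.007704 kg/s


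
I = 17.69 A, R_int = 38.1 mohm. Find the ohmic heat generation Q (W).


Convert: R = 38.1 mohm = 0.0381 ohm
Q = I^2 * R = 17.69^2 * 0.0381 = 11.92 W

11.92 W


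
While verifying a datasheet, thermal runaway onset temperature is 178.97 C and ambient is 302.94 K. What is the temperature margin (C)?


Convert: T_ambient = 302.94 K = 29.79 C
margin = 178.97 - 29.79 = 149.18 C

149.18 C


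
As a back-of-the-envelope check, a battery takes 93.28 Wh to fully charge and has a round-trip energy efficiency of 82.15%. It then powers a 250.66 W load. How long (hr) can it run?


Step 1: E_discharge = eta/100 * E_charge = 82.15/100 * 93.28 = 76.63 Wh
Step 2: t = E_discharge / P = 76.63 / 250.66 = 0.3057 hr

0.3057 hr


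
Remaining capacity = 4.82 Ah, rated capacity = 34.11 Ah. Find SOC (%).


SOC = (remaining / total) * 100 = (4.82 / 34.11) * 100 = 14.13%

14.13%


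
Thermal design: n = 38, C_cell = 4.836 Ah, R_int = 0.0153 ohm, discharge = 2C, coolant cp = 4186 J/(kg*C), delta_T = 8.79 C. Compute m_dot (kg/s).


Step 1: I = 2 * 4.836 = 9.672 A
Step 2: Q_cell = I^2 * R = 9.672^2 * 0.0153 = 1.4313 W
Step 3: Q_total = 38 * 1.4313 = 54.389 W
Step 4: m_dot = Q_total / (cp * dT) = 54.389 / (4186 * 8.79) = 0.001478 kg/s

0.001478 kg/s


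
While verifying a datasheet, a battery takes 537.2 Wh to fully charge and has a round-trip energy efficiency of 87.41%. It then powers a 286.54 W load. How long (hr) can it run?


Step 1: E_discharge = eta/100 * E_charge = 87.41/100 * 537.2 = 469.57 Wh
Step 2: t = E_discharge / P = 469.57 / 286.54 = 1.639 hr

1.639 hr


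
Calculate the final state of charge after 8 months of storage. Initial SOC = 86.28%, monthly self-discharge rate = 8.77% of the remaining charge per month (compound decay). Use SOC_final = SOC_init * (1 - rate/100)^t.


decay = (1 - 8.77/100)^8 = 0.47985
SOC_final = 86.28 * 0.47985 = 41.40%

41.40%


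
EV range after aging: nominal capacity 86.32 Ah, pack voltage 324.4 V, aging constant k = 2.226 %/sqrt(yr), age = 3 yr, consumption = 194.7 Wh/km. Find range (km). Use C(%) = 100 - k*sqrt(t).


Step 1: capacity retention = 100 - 2.226 * sqrt(3) = 100 - 2.226 * 1.7321 = 96.144%
Step 2: C_now = 86.32 * 96.144/100 = 82.992 Ah
Step 3: E_pack = V * C_now = 324.4 * 82.992 = 26923 Wh
Step 4: range = E_pack / consumption = 26923 / 194.7 = 138.3 km

138.3 km


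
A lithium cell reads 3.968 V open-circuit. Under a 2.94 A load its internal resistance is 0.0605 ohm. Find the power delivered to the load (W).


Step 1: V_terminal = OCV - I*R = 3.968 - 2.94 * 0.0605 = 3.7901 V
Step 2: P_out = V_terminal * I = 3.7901 * 2.94 = 11.14 W

11.14 W


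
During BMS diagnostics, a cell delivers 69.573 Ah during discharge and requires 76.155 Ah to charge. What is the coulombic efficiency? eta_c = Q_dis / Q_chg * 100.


Coulombic efficiency = 69.573/76.155 * 100% = 91.36%

91.36%


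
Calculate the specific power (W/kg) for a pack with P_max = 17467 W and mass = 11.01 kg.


SP = P / m = 17467 / 11.01 = 1586 W/kg

1586 W/kg


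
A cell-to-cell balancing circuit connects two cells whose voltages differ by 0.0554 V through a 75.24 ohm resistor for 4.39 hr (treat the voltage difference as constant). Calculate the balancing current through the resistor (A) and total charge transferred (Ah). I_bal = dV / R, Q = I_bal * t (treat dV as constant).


I_bal = dV / R = 0.0554 / 75.24 = 7.3631e-04 A
Q = I_bal * t = 7.3631e-04 * 4.39 = 0.003232 Ah

I=7.3631e-04 A, Q=0.003232 Ah


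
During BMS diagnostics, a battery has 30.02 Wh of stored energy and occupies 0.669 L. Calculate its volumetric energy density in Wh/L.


Volumetric ED = 30.02 Wh / 0.669 L = 44.87 Wh/L

44.87 Wh/L


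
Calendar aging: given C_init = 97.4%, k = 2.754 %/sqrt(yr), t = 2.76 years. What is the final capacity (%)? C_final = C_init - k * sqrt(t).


sqrt(t) = sqrt(2.76) = 1.6613
C_final = 97.4 - 2.754 * 1.6613 = 92.82%

92.82%


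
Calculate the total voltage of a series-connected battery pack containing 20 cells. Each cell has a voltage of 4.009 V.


Series voltages add: 20 * 4.009 V = 80.18 V

80.18 V


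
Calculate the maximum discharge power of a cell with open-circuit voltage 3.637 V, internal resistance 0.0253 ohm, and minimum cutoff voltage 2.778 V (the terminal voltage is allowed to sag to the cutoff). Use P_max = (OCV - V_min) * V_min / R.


P_max = (OCV - V_min) * V_min / R = (3.637 - 2.778) * 2.778 / 0.0253 = 0.859 * 2.778 / 0.0253 = 94.32 W

94.32 W


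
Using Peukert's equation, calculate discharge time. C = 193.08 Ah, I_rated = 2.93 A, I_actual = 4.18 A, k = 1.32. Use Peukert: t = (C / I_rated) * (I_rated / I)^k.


t_rated = C / I_rated = 193.08 / 2.93 = 65.898 hr
(I_rated/I)^k = (0.70096)^1.32 = 0.62563
t = t_rated * (I_rated/I)^k = 65.898 * 0.62563 = 41.23 hr

41.23 hr


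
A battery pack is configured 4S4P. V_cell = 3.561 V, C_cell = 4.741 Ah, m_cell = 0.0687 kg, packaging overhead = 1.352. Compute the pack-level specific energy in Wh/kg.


Step 1: V_pack = 4 * 3.561 = 14.244 V
Step 2: C_pack = 4 * 4.741 = 18.964 Ah
Step 3: E_pack = V_pack * C_pack = 14.244 * 18.964 = 270.12 Wh
Step 4: m_pack = 4 * 4 * 0.0687 * 1.352 = 1.4861 kg
Step 5: ED = E_pack / m_pack = 270.12 / 1.4861 = 181.8 Wh/kg

181.8 Wh/kg


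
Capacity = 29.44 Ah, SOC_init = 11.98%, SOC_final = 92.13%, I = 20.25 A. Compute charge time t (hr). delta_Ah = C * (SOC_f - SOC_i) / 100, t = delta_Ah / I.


delta_Ah = 29.44 * (92.13 - 11.98) / 100 = 23.596 Ah
t = delta_Ah / I = 23.596 / 20.25 = 1.165 hr

1.165 hr


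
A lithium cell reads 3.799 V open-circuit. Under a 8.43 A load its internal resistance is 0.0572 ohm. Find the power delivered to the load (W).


Step 1: V_terminal = OCV - I*R = 3.799 - 8.43 * 0.0572 = 3.3168 V
Step 2: P_out = V_terminal * I = 3.3168 * 8.43 = 27.96 W

27.96 W


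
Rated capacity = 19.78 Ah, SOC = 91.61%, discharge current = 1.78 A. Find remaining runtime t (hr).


Step 1: remaining = SOC/100 * C_total = 91.61/100 * 19.78 = 18.12 Ah
Step 2: t = remaining / I = 18.12 / 1.78 = 10.18 hr

10.18 hr


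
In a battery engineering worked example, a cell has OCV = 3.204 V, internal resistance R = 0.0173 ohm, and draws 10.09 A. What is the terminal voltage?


V = OCV - I*R = 3.204 - 10.09 * 0.0173 = 3.029 V

3.029 V


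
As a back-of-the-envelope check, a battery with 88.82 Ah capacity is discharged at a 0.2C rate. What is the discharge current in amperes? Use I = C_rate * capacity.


I = C_rate * capacity = 0.2 * 88.82 = 17.764 A

17.764 A


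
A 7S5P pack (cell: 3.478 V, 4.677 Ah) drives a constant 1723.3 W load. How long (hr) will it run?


Step 1: E_pack = Ns * V_cell * Np * C_cell = 7 * 3.478 * 5 * 4.677 = 569.33 Wh
Step 2: t = E_pack / P = 569.33 / 1723.3 = 0.3304 hr

0.3304 hr


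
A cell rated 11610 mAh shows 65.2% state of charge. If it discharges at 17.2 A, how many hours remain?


Convert: C_total = 11610 mAh = 11.61 Ah
Step 1: remaining = SOC/100 * C_total = 65.2/100 * 11.61 = 7.5697 Ah
Step 2: t = remaining / I = 7.5697 / 17.2 = 0.4401 hr

0.4401 hr


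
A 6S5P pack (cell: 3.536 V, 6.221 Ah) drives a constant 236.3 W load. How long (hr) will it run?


Step 1: E_pack = Ns * V_cell * Np * C_cell = 6 * 3.536 * 5 * 6.221 = 659.92 Wh
Step 2: t = E_pack / P = 659.92 / 236.3 = 2.793 hr

2.793 hr


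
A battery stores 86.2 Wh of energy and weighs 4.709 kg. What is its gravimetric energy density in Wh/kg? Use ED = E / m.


Specific energy = 86.2 Wh / 4.709 kg = 18.31 Wh/kg

18.31 Wh/kg


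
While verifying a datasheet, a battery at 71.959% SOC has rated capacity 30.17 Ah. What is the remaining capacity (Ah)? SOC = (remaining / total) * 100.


remaining = SOC / 100 * total = 71.959 / 100 * 30.17 = 21.71 Ah

21.71 Ah


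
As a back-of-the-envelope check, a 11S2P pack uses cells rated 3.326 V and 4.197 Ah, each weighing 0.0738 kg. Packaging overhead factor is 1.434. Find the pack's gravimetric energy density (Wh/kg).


Step 1: V_pack = 11 * 3.326 = 36.586 V
Step 2: C_pack = 2 * 4.197 = 8.394 Ah
Step 3: E_pack = V_pack * C_pack = 36.586 * 8.394 = 307.1 Wh
Step 4: m_pack = 11 * 2 * 0.0738 * 1.434 = 2.3282 kg
Step 5: ED = E_pack / m_pack = 307.1 / 2.3282 = 131.9 Wh/kg

131.9 Wh/kg


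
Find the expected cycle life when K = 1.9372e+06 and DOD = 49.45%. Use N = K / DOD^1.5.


Step 1: DOD^1.5 = 49.45^1.5 = 347.74
Step 2: N = 1.9372e+06 / 347.74 = 5571 cycles

5571 cycles


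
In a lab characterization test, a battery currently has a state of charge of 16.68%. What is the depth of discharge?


Complement of SOC: DOD = 100% - 16.68% = 83.32%

83.32%


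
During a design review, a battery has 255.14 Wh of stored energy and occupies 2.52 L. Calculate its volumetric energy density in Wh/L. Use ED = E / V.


Volumetric ED = 255.14 Wh / 2.52 L = 101.2 Wh/L

101.2 Wh/L


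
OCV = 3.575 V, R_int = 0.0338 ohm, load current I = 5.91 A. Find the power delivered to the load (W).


Step 1: V_terminal = OCV - I*R = 3.575 - 5.91 * 0.0338 = 3.3752 V
Step 2: P_out = V_terminal * I = 3.3752 * 5.91 = 19.95 W

19.95 W


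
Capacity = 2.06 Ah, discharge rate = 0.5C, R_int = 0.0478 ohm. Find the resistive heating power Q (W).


Step 1: I = C_rate * capacity = 0.5 * 2.06 = 1.03 A
Step 2: Q = I^2 * R = 1.03^2 * 0.0478 = 1.0609 * 0.0478 = 0.05071 W

0.05071 W


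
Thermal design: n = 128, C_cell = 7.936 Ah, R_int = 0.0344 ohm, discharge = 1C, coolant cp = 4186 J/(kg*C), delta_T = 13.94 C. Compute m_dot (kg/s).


Step 1: I = 1 * 7.936 = 7.936 A
Step 2: Q_cell = I^2 * R = 7.936^2 * 0.0344 = 2.1665 W
Step 3: Q_total = 128 * 2.1665 = 277.31 W
Step 4: m_dot = Q_total / (cp * dT) = 277.31 / (4186 * 13.94) = 0.004752 kg/s

0.004752 kg/s


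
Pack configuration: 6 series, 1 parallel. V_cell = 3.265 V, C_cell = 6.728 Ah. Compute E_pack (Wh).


V_pack = 6 * 3.265 = 19.59 V
C_pack = 1 * 6.728 = 6.728 Ah
E = V_pack * C_pack = 19.59 * 6.728 = 131.8 Wh

131.8 Wh


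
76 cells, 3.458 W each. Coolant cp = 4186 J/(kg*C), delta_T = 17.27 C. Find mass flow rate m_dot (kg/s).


Q_total = 76 * 3.458 = 262.81 W
m_dot = Q_total / (cp * dT) = 262.81 / (4186 * 17.27) = 0.003635 kg/s

0.003635 kg/s


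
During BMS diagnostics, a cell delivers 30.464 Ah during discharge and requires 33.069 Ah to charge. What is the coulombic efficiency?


eta_c = Q_dis / Q_chg * 100 = 30.464 / 33.069 * 100 = 92.12%

92.12%


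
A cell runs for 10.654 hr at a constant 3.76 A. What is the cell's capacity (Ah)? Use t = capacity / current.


C = I * t = 3.76 * 10.654 = 40.06 Ah

40.06 Ah


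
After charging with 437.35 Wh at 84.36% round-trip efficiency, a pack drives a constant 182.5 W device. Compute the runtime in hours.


Step 1: E_discharge = eta/100 * E_charge = 84.36/100 * 437.35 = 368.95 Wh
Step 2: t = E_discharge / P = 368.95 / 182.5 = 2.022 hr

2.022 hr


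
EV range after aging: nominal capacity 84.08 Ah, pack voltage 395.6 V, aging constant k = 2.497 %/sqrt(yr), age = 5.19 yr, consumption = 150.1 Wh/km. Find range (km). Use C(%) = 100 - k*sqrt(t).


Step 1: capacity retention = 100 - 2.497 * sqrt(5.19) = 100 - 2.497 * 2.2782 = 94.311%
Step 2: C_now = 84.08 * 94.311/100 = 79.297 Ah
Step 3: E_pack = V * C_now = 395.6 * 79.297 = 31370 Wh
Step 4: range = E_pack / consumption = 31370 / 150.1 = 209.0 km

209.0 km


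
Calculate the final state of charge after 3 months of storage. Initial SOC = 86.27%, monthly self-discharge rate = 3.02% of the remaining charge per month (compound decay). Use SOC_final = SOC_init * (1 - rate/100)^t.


Monthly retention factor = 1 - 3.02/100 = 0.9698
Over 3 months: factor^3 = 0.91211
SOC_final = 86.27 * 0.91211 = 78.69%

78.69%


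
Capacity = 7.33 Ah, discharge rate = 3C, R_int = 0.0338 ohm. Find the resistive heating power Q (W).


Step 1: I = C_rate * capacity = 3 * 7.33 = 21.99 A
Step 2: Q = I^2 * R = 21.99^2 * 0.0338 = 483.56 * 0.0338 = 16.34 W

16.34 W


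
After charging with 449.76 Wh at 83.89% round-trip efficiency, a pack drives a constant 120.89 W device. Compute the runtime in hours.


Step 1: E_discharge = eta/100 * E_charge = 83.89/100 * 449.76 = 377.3 Wh
Step 2: t = E_discharge / P = 377.3 / 120.89 = 3.121 hr

3.121 hr


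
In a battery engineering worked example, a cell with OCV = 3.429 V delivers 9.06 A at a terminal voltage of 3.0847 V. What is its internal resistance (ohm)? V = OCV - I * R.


R = (OCV - V) / I = (3.429 - 3.0847) / 9.06 = 0.03800 ohm

0.03800 ohm


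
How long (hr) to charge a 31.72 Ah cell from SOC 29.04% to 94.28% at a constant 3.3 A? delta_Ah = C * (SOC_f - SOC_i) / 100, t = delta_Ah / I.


Step 1: dSOC = 94.28% - 29.04% = 65.24%
Step 2: delta_Ah = 31.72 * 65.24 / 100 = 20.694 Ah
Step 3: t = 20.694 / 3.3 = 6.271 hr

6.271 hr


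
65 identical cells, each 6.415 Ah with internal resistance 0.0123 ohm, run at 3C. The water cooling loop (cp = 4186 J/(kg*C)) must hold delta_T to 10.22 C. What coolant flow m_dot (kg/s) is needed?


Step 1: I = 3 * 6.415 = 19.245 A
Step 2: Q_cell = I^2 * R = 19.245^2 * 0.0123 = 4.5556 W
Step 3: Q_total = 65 * 4.5556 = 296.11 W
Step 4: m_dot = Q_total / (cp * dT) = 296.11 / (4186 * 10.22) = 0.006922 kg/s

0.006922 kg/s


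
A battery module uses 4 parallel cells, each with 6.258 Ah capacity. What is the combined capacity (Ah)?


C_total = 4 * 6.258 = 25.032 Ah

25.032 Ah


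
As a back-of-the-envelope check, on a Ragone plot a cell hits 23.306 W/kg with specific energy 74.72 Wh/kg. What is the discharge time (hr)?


t = E / P = 74.72 / 23.306 = 3.206 hr

3.206 hr


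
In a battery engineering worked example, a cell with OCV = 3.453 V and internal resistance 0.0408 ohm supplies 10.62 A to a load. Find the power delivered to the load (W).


Step 1: V_terminal = OCV - I*R = 3.453 - 10.62 * 0.0408 = 3.0197 V
Step 2: P_out = V_terminal * I = 3.0197 * 10.62 = 32.07 W

32.07 W


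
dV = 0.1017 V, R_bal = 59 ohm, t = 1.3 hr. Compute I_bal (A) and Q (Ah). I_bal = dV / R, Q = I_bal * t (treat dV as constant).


I_bal = dV / R = 0.1017 / 59 = 0.0017237 A
Q = I_bal * t = 0.0017237 * 1.3 = 0.002241 Ah

I=0.0017237 A, Q=0.002241 Ah


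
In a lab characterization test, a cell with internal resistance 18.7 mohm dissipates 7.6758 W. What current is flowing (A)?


Convert: R = 18.7 mohm = 0.0187 ohm
I = sqrt(Q / R) = sqrt(7.6758 / 0.0187) = sqrt(410.47) = 20.26 A

20.26 A


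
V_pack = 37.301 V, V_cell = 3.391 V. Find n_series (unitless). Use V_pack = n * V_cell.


Rearranging: n = V_pack / V_cell = 37.301 / 3.391 = 11 cells

11


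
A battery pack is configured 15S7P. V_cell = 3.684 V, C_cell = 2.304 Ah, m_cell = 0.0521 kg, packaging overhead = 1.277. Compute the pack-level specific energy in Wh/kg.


Step 1: V_pack = 15 * 3.684 = 55.26 V
Step 2: C_pack = 7 * 2.304 = 16.128 Ah
Step 3: E_pack = V_pack * C_pack = 55.26 * 16.128 = 891.23 Wh
Step 4: m_pack = 15 * 7 * 0.0521 * 1.277 = 6.9858 kg
Step 5: ED = E_pack / m_pack = 891.23 / 6.9858 = 127.6 Wh/kg

127.6 Wh/kg


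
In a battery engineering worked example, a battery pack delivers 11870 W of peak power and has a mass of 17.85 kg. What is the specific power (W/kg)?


SP = P / m = 11870 / 17.85 = 665.0 W/kg

665.0 W/kg


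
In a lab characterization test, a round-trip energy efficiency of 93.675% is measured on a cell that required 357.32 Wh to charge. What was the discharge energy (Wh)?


E_dis = eta/100 * E_chg = 93.675/100 * 357.32 = 334.7 Wh

334.7 Wh


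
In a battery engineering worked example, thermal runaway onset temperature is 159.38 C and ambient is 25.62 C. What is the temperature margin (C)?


margin = T_onset - T_ambient = 159.38 - 25.62 = 133.76 C

133.76 C


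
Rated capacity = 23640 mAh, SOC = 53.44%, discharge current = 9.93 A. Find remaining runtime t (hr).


Convert: C_total = 23640 mAh = 23.64 Ah
Step 1: remaining = SOC/100 * C_total = 53.44/100 * 23.64 = 12.633 Ah
Step 2: t = remaining / I = 12.633 / 9.93 = 1.272 hr

1.272 hr


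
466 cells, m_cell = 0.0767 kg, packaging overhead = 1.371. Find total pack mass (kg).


m_pack = n * m_cell * overhead = 466 * 0.0767 * 1.371 = 49.00 kg

49.00 kg


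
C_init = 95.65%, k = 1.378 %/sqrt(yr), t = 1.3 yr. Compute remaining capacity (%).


Step 1: sqrt(1.3 yr) = 1.1402
Step 2: drop = 1.378 * 1.1402 = 1.5712
Step 3: C_final = 95.65 - 1.5712 = 94.08%

94.08%


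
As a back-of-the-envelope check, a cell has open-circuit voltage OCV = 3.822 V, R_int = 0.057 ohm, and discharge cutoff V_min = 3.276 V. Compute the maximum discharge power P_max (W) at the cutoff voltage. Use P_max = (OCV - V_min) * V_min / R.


dV = OCV - V_min = 0.546 V (so I_max = dV / R)
P_max = dV * V_min / R = 0.546 * 3.276 / 0.057 = 31.38 W

31.38 W


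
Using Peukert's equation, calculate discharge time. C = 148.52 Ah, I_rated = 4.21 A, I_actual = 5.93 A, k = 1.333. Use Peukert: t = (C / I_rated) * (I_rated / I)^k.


t_rated = C / I_rated = 148.52 / 4.21 = 35.278 hr
(I_rated/I)^k = (0.70995)^1.333 = 0.63341
t = t_rated * (I_rated/I)^k = 35.278 * 0.63341 = 22.35 hr

22.35 hr


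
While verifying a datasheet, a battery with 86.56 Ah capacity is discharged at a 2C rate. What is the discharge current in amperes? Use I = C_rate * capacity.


I = C_rate * capacity = 2 * 86.56 = 173.12 A

173.12 A


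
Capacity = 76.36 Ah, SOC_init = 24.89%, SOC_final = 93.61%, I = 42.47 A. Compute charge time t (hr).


delta_Ah = 76.36 * (93.61 - 24.89) / 100 = 52.475 Ah
t = delta_Ah / I = 52.475 / 42.47 = 1.236 hr

1.236 hr


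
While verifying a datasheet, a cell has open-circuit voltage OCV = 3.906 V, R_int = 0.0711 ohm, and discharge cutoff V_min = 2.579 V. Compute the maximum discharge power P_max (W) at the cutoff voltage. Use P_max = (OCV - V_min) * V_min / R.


dV = OCV - V_min = 1.327 V (so I_max = dV / R)
P_max = dV * V_min / R = 1.327 * 2.579 / 0.0711 = 48.13 W

48.13 W


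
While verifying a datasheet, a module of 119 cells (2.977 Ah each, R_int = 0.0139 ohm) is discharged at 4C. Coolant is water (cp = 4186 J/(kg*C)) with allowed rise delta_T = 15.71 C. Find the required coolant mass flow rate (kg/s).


Step 1: I = 4 * 2.977 = 11.908 A
Step 2: Q_cell = I^2 * R = 11.908^2 * 0.0139 = 1.971 W
Step 3: Q_total = 119 * 1.971 = 234.55 W
Step 4: m_dot = Q_total / (cp * dT) = 234.55 / (4186 * 15.71) = 0.003567 kg/s

0.003567 kg/s


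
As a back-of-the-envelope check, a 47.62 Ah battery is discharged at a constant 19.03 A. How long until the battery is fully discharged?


Runtime = 47.62 Ah / 19.03 A = 2.502 hr

2.502 hr


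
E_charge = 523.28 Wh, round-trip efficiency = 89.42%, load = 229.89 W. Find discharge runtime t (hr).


Step 1: E_discharge = eta/100 * E_charge = 89.42/100 * 523.28 = 467.92 Wh
Step 2: t = E_discharge / P = 467.92 / 229.89 = 2.035 hr

2.035 hr


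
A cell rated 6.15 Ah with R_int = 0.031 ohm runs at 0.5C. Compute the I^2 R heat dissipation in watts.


Step 1: I = C_rate * capacity = 0.5 * 6.15 = 3.075 A
Step 2: Q = I^2 * R = 3.075^2 * 0.031 = 9.4556 * 0.031 = 0.2931 W

0.2931 W


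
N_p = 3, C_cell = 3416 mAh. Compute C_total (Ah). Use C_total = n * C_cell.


Convert: C_cell = 3416 mAh = 3.416 Ah
C_total = 3 * 3.416 = 10.248 Ah

10.248 Ah


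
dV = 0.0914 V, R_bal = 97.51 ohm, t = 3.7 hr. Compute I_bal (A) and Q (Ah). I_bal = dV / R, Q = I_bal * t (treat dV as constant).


I_bal = dV / R = 0.0914 / 97.51 = 9.3734e-04 A
Q = I_bal * t = 9.3734e-04 * 3.7 = 0.003468 Ah

I=9.3734e-04 A, Q=0.003468 Ah


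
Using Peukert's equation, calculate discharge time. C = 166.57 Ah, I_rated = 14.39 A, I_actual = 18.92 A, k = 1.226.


t_rated = C / I_rated = 166.57 / 14.39 = 11.575 hr
(I_rated/I)^k = (0.76057)^1.226 = 0.71495
t = t_rated * (I_rated/I)^k = 11.575 * 0.71495 = 8.276 hr

8.276 hr


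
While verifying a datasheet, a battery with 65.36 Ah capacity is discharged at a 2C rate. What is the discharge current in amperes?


At 2C: I = 2 * 65.36 Ah = 130.72 A

130.72 A


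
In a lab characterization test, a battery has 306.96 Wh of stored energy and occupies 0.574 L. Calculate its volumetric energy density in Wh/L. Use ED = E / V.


ED = E / V = 306.96 / 0.574 = 534.8 Wh/L

534.8 Wh/L


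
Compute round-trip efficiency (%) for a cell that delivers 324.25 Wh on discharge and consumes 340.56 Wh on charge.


eta_e = E_dis / E_chg * 100 = 324.25 / 340.56 * 100 = 95.21%

95.21%


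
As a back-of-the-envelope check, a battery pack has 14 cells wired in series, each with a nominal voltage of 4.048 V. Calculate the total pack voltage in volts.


With 14 cells in series at 4.048 V each, V_pack = 56.672 V

56.672 V


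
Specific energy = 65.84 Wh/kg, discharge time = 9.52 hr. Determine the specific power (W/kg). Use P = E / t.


Specific power = 65.84 Wh/kg / 9.52 hr = 6.916 W/kg

6.916 W/kg


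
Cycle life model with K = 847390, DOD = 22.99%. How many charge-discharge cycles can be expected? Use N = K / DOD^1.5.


Step 1: DOD^1.5 = 22.99^1.5 = 110.23
Step 2: N = 847390 / 110.23 = 7687 cycles

7687 cycles


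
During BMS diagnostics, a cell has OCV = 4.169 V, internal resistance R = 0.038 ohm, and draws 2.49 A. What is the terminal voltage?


IR drop = 2.49 * 0.038 = 0.09462 V
V = 4.169 - 0.09462 = 4.074 V

4.074 V


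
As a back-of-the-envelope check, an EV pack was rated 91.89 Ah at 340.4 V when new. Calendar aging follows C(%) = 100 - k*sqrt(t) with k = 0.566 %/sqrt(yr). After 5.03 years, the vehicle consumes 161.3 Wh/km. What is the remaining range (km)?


Step 1: capacity retention = 100 - 0.566 * sqrt(5.03) = 100 - 0.566 * 2.2428 = 98.731%
Step 2: C_now = 91.89 * 98.731/100 = 90.724 Ah
Step 3: E_pack = V * C_now = 340.4 * 90.724 = 30882 Wh
Step 4: range = E_pack / consumption = 30882 / 161.3 = 191.5 km

191.5 km


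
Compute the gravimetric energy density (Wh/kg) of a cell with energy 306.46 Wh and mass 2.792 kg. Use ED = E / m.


ED = E / m = 306.46 / 2.792 = 109.8 Wh/kg

109.8 Wh/kg


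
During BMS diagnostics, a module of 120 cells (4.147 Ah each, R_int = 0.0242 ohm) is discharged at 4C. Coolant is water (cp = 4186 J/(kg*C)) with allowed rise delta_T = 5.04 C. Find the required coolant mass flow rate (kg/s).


Step 1: I = 4 * 4.147 = 16.588 A
Step 2: Q_cell = I^2 * R = 16.588^2 * 0.0242 = 6.6589 W
Step 3: Q_total = 120 * 6.6589 = 799.07 W
Step 4: m_dot = Q_total / (cp * dT) = 799.07 / (4186 * 5.04) = 0.03788 kg/s

0.03788 kg/s


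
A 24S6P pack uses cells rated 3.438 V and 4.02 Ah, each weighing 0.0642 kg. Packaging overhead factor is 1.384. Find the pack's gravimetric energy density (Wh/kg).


Step 1: V_pack = 24 * 3.438 = 82.512 V
Step 2: C_pack = 6 * 4.02 = 24.12 Ah
Step 3: E_pack = V_pack * C_pack = 82.512 * 24.12 = 1990.2 Wh
Step 4: m_pack = 24 * 6 * 0.0642 * 1.384 = 12.795 kg
Step 5: ED = E_pack / m_pack = 1990.2 / 12.795 = 155.5 Wh/kg

155.5 Wh/kg


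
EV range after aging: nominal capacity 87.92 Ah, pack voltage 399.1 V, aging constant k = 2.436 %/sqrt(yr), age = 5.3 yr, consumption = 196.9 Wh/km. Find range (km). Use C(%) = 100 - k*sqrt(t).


Step 1: capacity retention = 100 - 2.436 * sqrt(5.3) = 100 - 2.436 * 2.3022 = 94.392%
Step 2: C_now = 87.92 * 94.392/100 = 82.989 Ah
Step 3: E_pack = V * C_now = 399.1 * 82.989 = 33121 Wh
Step 4: range = E_pack / consumption = 33121 / 196.9 = 168.2 km

168.2 km


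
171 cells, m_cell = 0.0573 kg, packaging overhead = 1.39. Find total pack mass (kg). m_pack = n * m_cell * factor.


m_pack = n * m_cell * overhead = 171 * 0.0573 * 1.39 = 13.62 kg

13.62 kg


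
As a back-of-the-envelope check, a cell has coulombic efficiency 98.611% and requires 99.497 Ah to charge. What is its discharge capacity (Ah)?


Q_dis = eta/100 * Q_chg = 98.611/100 * 99.497 = 98.11 Ah

98.11 Ah


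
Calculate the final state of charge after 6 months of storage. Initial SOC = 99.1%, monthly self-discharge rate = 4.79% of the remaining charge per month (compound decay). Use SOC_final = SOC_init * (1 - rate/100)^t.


Monthly retention factor = 1 - 4.79/100 = 0.9521
Over 6 months: factor^6 = 0.7449
SOC_final = 99.1 * 0.7449 = 73.82%

73.82%


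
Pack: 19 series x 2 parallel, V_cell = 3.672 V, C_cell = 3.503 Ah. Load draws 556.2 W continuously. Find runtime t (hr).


Step 1: E_pack = Ns * V_cell * Np * C_cell = 19 * 3.672 * 2 * 3.503 = 488.79 Wh
Step 2: t = E_pack / P = 488.79 / 556.2 = 0.8788 hr

0.8788 hr


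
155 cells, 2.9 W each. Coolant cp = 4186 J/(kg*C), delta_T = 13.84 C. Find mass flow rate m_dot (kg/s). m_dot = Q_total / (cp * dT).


Q_total = 155 * 2.9 = 449.5 W
m_dot = Q_total / (cp * dT) = 449.5 / (4186 * 13.84) = 0.007759 kg/s

0.007759 kg/s


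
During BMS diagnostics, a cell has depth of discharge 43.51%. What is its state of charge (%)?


SOC = 100 - DOD = 100 - 43.51 = 56.49%

56.49%


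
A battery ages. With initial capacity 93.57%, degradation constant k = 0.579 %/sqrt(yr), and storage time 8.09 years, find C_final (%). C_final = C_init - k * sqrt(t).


Step 1: sqrt(8.09 yr) = 2.8443
Step 2: drop = 0.579 * 2.8443 = 1.6468
Step 3: C_final = 93.57 - 1.6468 = 91.92%

91.92%


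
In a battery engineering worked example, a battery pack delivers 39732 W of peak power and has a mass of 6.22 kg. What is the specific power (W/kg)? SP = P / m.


Specific power = 39732 W / 6.22 kg = 6388 W/kg

6388 W/kg


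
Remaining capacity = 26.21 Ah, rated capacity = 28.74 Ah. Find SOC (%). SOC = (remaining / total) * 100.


SOC% = 26.21 / 28.74 * 100 = 91.20%

91.20%


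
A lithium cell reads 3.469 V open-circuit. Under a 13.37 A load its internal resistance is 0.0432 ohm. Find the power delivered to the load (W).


Step 1: V_terminal = OCV - I*R = 3.469 - 13.37 * 0.0432 = 2.8914 V
Step 2: P_out = V_terminal * I = 2.8914 * 13.37 = 38.66 W

38.66 W


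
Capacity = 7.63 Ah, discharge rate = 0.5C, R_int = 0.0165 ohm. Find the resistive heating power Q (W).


Step 1: I = C_rate * capacity = 0.5 * 7.63 = 3.815 A
Step 2: Q = I^2 * R = 3.815^2 * 0.0165 = 14.554 * 0.0165 = 0.2401 W

0.2401 W


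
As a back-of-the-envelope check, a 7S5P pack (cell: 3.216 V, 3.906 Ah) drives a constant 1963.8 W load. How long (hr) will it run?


Step 1: E_pack = Ns * V_cell * Np * C_cell = 7 * 3.216 * 5 * 3.906 = 439.66 Wh
Step 2: t = E_pack / P = 439.66 / 1963.8 = 0.2239 hr

0.2239 hr


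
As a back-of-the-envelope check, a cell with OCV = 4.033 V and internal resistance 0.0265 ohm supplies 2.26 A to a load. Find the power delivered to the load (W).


Step 1: V_terminal = OCV - I*R = 4.033 - 2.26 * 0.0265 = 3.9731 V
Step 2: P_out = V_terminal * I = 3.9731 * 2.26 = 8.979 W

8.979 W


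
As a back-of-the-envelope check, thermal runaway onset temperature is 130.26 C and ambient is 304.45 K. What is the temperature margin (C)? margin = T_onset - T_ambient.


Convert: T_ambient = 304.45 K = 31.3 C
margin = 130.26 - 31.3 = 98.96 C

98.96 C


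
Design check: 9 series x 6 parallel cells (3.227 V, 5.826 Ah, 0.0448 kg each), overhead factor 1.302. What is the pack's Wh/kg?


Step 1: V_pack = 9 * 3.227 = 29.043 V
Step 2: C_pack = 6 * 5.826 = 34.956 Ah
Step 3: E_pack = V_pack * C_pack = 29.043 * 34.956 = 1015.2 Wh
Step 4: m_pack = 9 * 6 * 0.0448 * 1.302 = 3.1498 kg
Step 5: ED = E_pack / m_pack = 1015.2 / 3.1498 = 322.3 Wh/kg

322.3 Wh/kg


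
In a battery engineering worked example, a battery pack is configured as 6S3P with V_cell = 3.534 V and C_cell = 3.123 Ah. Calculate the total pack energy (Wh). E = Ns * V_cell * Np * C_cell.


V_pack = 6 * 3.534 = 21.204 V
C_pack = 3 * 3.123 = 9.369 Ah
E = V_pack * C_pack = 21.204 * 9.369 = 198.7 Wh

198.7 Wh


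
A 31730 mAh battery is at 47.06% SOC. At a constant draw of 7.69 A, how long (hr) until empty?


Convert: C_total = 31730 mAh = 31.73 Ah
Step 1: remaining = SOC/100 * C_total = 47.06/100 * 31.73 = 14.932 Ah
Step 2: t = remaining / I = 14.932 / 7.69 = 1.942 hr

1.942 hr


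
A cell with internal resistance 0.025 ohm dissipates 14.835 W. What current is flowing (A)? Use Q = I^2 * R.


I = sqrt(Q / R) = sqrt(14.835 / 0.025) = sqrt(593.4) = 24.36 A

24.36 A


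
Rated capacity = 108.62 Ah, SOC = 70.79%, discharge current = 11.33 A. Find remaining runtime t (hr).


Step 1: remaining = SOC/100 * C_total = 70.79/100 * 108.62 = 76.892 Ah
Step 2: t = remaining / I = 76.892 / 11.33 = 6.787 hr

6.787 hr
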